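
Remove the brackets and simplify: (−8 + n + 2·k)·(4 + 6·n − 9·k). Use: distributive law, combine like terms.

(−8 + n + 2·k)·(4 + 6·n − 9·k)
= −32 − 48·n + 72·k + 4·n + 6·n^2 − 9·k·n + 8·k + 12·k·n − 18·k^2    [distributive law]
= −32 − 44·n + 80·k + 6·n^2 + 3·k·n − 18·k^2    [combine like terms]

−32 − 44·n + 80·k + 6·n^2 + 3·k·n − 18·k^2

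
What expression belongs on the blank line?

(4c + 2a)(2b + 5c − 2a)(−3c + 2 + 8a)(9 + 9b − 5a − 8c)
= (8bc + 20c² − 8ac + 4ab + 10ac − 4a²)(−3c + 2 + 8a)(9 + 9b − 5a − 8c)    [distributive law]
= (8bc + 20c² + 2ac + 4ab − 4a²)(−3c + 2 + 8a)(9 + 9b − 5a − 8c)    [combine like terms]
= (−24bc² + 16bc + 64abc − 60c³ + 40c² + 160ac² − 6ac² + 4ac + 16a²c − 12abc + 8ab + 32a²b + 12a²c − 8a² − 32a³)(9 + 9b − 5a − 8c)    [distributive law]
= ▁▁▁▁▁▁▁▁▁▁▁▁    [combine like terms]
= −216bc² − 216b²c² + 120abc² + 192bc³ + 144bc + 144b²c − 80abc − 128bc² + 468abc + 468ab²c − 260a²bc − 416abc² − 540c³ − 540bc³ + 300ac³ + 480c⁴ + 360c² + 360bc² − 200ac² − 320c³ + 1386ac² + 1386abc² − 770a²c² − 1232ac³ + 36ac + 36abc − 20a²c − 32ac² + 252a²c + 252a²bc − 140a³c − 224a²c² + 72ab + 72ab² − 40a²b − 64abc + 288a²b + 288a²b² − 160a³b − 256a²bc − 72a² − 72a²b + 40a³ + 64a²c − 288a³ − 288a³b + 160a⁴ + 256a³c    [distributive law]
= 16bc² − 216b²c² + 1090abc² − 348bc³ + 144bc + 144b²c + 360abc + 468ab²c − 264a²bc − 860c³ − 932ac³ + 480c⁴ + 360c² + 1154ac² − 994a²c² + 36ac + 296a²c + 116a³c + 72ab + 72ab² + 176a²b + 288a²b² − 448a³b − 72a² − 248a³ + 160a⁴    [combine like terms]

After combine like terms, the bracketed line is:

(−24bc² + 16bc + 52abc − 60c³ + 40c² + 154ac² + 4ac + 28a²c + 8ab + 32a²b − 8a² − 32a³)(9 + 9b − 5a − 8c)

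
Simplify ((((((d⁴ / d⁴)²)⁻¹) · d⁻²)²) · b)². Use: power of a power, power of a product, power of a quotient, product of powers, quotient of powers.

b²·d⁻⁸

((((((d⁴ / d⁴)²)⁻¹) · d⁻²)²) · b)²
= ((((((d⁴ / d⁴)²)⁻¹) · d⁻²)²)²) · (b²)    [power of a product]
= (((((d⁴ / d⁴)²)⁻¹) · d⁻²)⁴) · (b²)    [power of a power]
= (((((d⁴ / d⁴)²)⁻¹)⁴) · ((d⁻²)⁴)) · (b²)    [power of a product]
= ((((d⁴ / d⁴)²)⁻⁴) · ((d⁻²)⁴)) · (b²)    [power of a power]
= (((d⁴ / d⁴)⁻⁸) · ((d⁻²)⁴)) · (b²)    [power of a power]
= ((((d⁴)⁻⁸) / ((d⁴)⁻⁸)) · ((d⁻²)⁴)) · (b²)    [power of a quotient]
= ((d⁻³² / ((d⁴)⁻⁸)) · ((d⁻²)⁴)) · (b²)    [power of a power]
= ((d⁻³² / d⁻³²) · ((d⁻²)⁴)) · (b²)    [power of a power]
= (d⁰ · ((d⁻²)⁴)) · (b²)    [quotient of powers]
= (d⁰ · d⁻⁸) · (b²)    [power of a power]
= d⁻⁸ · (b²)    [product of powers]
= b²·d⁻⁸    [rearrange]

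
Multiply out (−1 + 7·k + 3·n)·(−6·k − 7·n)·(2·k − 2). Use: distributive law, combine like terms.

(−1 + 7·k + 3·n)·(−6·k − 7·n)·(2·k − 2)
= (6·k + 7·n − 42·k^2 − 49·k·n − 18·k·n − 21·n^2)·(2·k − 2)    [distributive law]
= (6·k + 7·n − 42·k^2 − 67·k·n − 21·n^2)·(2·k − 2)    [combine like terms]
= 12·k^2 − 12·k + 14·k·n − 14·n − 84·k^3 + 84·k^2 − 134·k^2·n + 134·k·n − 42·k·n^2 + 42·n^2    [distributive law]
= 96·k^2 − 12·k + 148·k·n − 14·n − 84·k^3 − 134·k^2·n − 42·k·n^2 + 42·n^2    [combine like terms]

96·k^2 − 12·k + 148·k·n − 14·n − 84·k^3 − 134·k^2·n − 42·k·n^2 + 42·n^2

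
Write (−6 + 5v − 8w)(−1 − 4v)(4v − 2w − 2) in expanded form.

−14v − 28w − 12 + 116v^2 − 70vw − 80v^3 + 168v^2w − 16w^2 − 64vw^2

(−6 + 5v − 8w)(−1 − 4v)(4v − 2w − 2)
= (6 + 24v − 5v − 20v^2 + 8w + 32vw)(4v − 2w − 2)    [distributive law]
= (6 + 19v − 20v^2 + 8w + 32vw)(4v − 2w − 2)    [combine like terms]
= 24v − 12w − 12 + 76v^2 − 38vw − 38v − 80v^3 + 40v^2w + 40v^2 + 32vw − 16w^2 − 16w + 128v^2w − 64vw^2 − 64vw    [distributive law]
= −14v − 28w − 12 + 116v^2 − 70vw − 80v^3 + 168v^2w − 16w^2 − 64vw^2    [combine like terms]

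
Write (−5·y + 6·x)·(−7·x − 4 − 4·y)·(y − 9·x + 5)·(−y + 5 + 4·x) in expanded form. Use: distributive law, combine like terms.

249·x·y^3 − 216·x·y^2 − 535·x^2·y^2 − 1307·x^2·y − 942·x^3·y − 225·x·y − 20·y^3 + 500·y^2 + 500·y − 20·y^4 + 1914·x^3 + 1512·x^4 − 450·x^2 − 600·x

(−5·y + 6·x)·(−7·x − 4 − 4·y)·(y − 9·x + 5)·(−y + 5 + 4·x)
= (35·x·y + 20·y + 20·y^2 − 42·x^2 − 24·x − 24·x·y)·(y − 9·x + 5)·(−y + 5 + 4·x)    [distributive law]
= (11·x·y + 20·y + 20·y^2 − 42·x^2 − 24·x)·(y − 9·x + 5)·(−y + 5 + 4·x)    [combine like terms]
= (11·x·y^2 − 99·x^2·y + 55·x·y + 20·y^2 − 180·x·y + 100·y + 20·y^3 − 180·x·y^2 + 100·y^2 − 42·x^2·y + 378·x^3 − 210·x^2 − 24·x·y + 216·x^2 − 120·x)·(−y + 5 + 4·x)    [distributive law]
= (−169·x·y^2 − 141·x^2·y − 149·x·y + 120·y^2 + 100·y + 20·y^3 + 378·x^3 + 6·x^2 − 120·x)·(−y + 5 + 4·x)    [combine like terms]
= 169·x·y^3 − 845·x·y^2 − 676·x^2·y^2 + 141·x^2·y^2 − 705·x^2·y − 564·x^3·y + 149·x·y^2 − 745·x·y − 596·x^2·y − 120·y^3 + 600·y^2 + 480·x·y^2 − 100·y^2 + 500·y + 400·x·y − 20·y^4 + 100·y^3 + 80·x·y^3 − 378·x^3·y + 1890·x^3 + 1512·x^4 − 6·x^2·y + 30·x^2 + 24·x^3 + 120·x·y − 600·x − 480·x^2    [distributive law]
= 249·x·y^3 − 216·x·y^2 − 535·x^2·y^2 − 1307·x^2·y − 942·x^3·y − 225·x·y − 20·y^3 + 500·y^2 + 500·y − 20·y^4 + 1914·x^3 + 1512·x^4 − 450·x^2 − 600·x    [combine like terms]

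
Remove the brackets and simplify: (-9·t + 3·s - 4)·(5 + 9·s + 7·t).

(-9·t + 3·s - 4)·(5 + 9·s + 7·t)
= -45·t - 81·s·t - 63·t² + 15·s + 27·s² + 21·s·t - 20 - 36·s - 28·t    [distributive law]
= -73·t - 60·s·t - 63·t² - 21·s + 27·s² - 20    [combine like terms]

-73·t - 60·s·t - 63·t² - 21·s + 27·s² - 20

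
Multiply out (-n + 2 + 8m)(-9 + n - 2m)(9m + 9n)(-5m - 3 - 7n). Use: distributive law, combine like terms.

(-n + 2 + 8m)(-9 + n - 2m)(9m + 9n)(-5m - 3 - 7n)
= (9n - n² + 2mn - 18 + 2n - 4m - 72m + 8mn - 16m²)(9m + 9n)(-5m - 3 - 7n)    [distributive law]
= (11n - n² + 10mn - 18 - 76m - 16m²)(9m + 9n)(-5m - 3 - 7n)    [combine like terms]
= (99mn + 99n² - 9mn² - 9n³ + 90m²n + 90mn² - 162m - 162n - 684m² - 684mn - 144m³ - 144m²n)(-5m - 3 - 7n)    [distributive law]
= (-585mn + 99n² + 81mn² - 9n³ - 54m²n - 162m - 162n - 684m² - 144m³)(-5m - 3 - 7n)    [combine like terms]
= 2925m²n + 1755mn + 4095mn² - 495mn² - 297n² - 693n³ - 405m²n² - 243mn² - 567mn³ + 45mn³ + 27n³ + 63n⁴ + 270m³n + 162m²n + 378m²n² + 810m² + 486m + 1134mn + 810mn + 486n + 1134n² + 3420m³ + 2052m² + 4788m²n + 720m⁴ + 432m³ + 1008m³n    [distributive law]
= 7875m²n + 3699mn + 3357mn² + 837n² - 666n³ - 27m²n² - 522mn³ + 63n⁴ + 1278m³n + 2862m² + 486m + 486n + 3852m³ + 720m⁴    [combine like terms]

7875m²n + 3699mn + 3357mn² + 837n² - 666n³ - 27m²n² - 522mn³ + 63n⁴ + 1278m³n + 2862m² + 486m + 486n + 3852m³ + 720m⁴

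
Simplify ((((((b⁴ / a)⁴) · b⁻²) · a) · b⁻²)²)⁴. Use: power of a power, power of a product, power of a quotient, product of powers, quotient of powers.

((((((b⁴ / a)⁴) · b⁻²) · a) · b⁻²)²)⁴
= (((((b⁴ / a)⁴) · b⁻²) · a) · b⁻²)⁸    [power of a power]
= (((((b⁴ / a)⁴) · b⁻²) · a)⁸) · ((b⁻²)⁸)    [power of a product]
= (((((b⁴ / a)⁴) · b⁻²)⁸) · (a⁸)) · ((b⁻²)⁸)    [power of a product]
= (((((b⁴ / a)⁴)⁸) · ((b⁻²)⁸)) · (a⁸)) · ((b⁻²)⁸)    [power of a product]
= ((((b⁴ / a)³²) · ((b⁻²)⁸)) · (a⁸)) · ((b⁻²)⁸)    [power of a power]
= (((((b⁴)³²) / (a³²)) · ((b⁻²)⁸)) · (a⁸)) · ((b⁻²)⁸)    [power of a quotient]
= (((b¹²⁸ / (a³²)) · ((b⁻²)⁸)) · (a⁸)) · ((b⁻²)⁸)    [power of a power]
= (((b¹²⁸ / a³²) · b⁻¹⁶) · (a⁸)) · ((b⁻²)⁸)    [power of a power]
= (((b¹²⁸ / a³²) · b⁻¹⁶) · a⁸) · b⁻¹⁶    [power of a power]
= a⁻²⁴·b⁹⁶    [quotient of powers; product of powers]

a⁻²⁴·b⁹⁶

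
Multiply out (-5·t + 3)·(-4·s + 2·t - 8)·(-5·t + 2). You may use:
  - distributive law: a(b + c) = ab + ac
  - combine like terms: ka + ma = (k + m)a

-100·s·t² + 100·s·t + 50·t³ - 250·t² + 212·t - 24·s - 48

(-5·t + 3)·(-4·s + 2·t - 8)·(-5·t + 2)
= (20·s·t - 10·t² + 40·t - 12·s + 6·t - 24)·(-5·t + 2)    [distributive law]
= (20·s·t - 10·t² + 46·t - 12·s - 24)·(-5·t + 2)    [combine like terms]
= -100·s·t² + 40·s·t + 50·t³ - 20·t² - 230·t² + 92·t + 60·s·t - 24·s + 120·t - 48    [distributive law]
= -100·s·t² + 100·s·t + 50·t³ - 250·t² + 212·t - 24·s - 48    [combine like terms]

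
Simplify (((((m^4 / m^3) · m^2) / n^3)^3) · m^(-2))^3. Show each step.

(((((m^4 / m^3) · m^2) / n^3)^3) · m^(-2))^3
= (((((m^4 / m^3) · m^2) / n^3)^3)^3) · ((m^(-2))^3)    [power of a product]
= ((((m^4 / m^3) · m^2) / n^3)^9) · ((m^(-2))^3)    [power of a power]
= ((((m^4 / m^3) · m^2)^9) / ((n^3)^9)) · ((m^(-2))^3)    [power of a quotient]
= ((((m^4 / m^3)^9) · ((m^2)^9)) / ((n^3)^9)) · ((m^(-2))^3)    [power of a product]
= (((((m^4)^9) / ((m^3)^9)) · ((m^2)^9)) / ((n^3)^9)) · ((m^(-2))^3)    [power of a quotient]
= (((m^36 / ((m^3)^9)) · ((m^2)^9)) / ((n^3)^9)) · ((m^(-2))^3)    [power of a power]
= (((m^36 / m^27) · ((m^2)^9)) / ((n^3)^9)) · ((m^(-2))^3)    [power of a power]
= ((m^9 · ((m^2)^9)) / ((n^3)^9)) · ((m^(-2))^3)    [quotient of powers]
= ((m^9 · m^18) / ((n^3)^9)) · ((m^(-2))^3)    [power of a power]
= (m^27 / ((n^3)^9)) · ((m^(-2))^3)    [product of powers]
= (m^27 / n^27) · ((m^(-2))^3)    [power of a power]
= (m^27 / n^27) · m^(-6)    [power of a power]
= m^21·n^(-27)    [quotient of powers; product of powers]

m^21·n^(-27)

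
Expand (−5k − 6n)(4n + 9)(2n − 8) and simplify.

−40kn^2 + 70kn + 360k − 48n^3 + 84n^2 + 432n

(−5k − 6n)(4n + 9)(2n − 8)
= (−20kn − 45k − 24n^2 − 54n)(2n − 8)    [distributive law]
= −40kn^2 + 160kn − 90kn + 360k − 48n^3 + 192n^2 − 108n^2 + 432n    [distributive law]
= −40kn^2 + 70kn + 360k − 48n^3 + 84n^2 + 432n    [combine like terms]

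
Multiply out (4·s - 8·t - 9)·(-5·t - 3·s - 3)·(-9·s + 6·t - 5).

-108·s^2·t - 336·s·t^2 - 551·s·t + 108·s^3 - 75·s^2 - 318·s + 240·t^3 + 214·t^2 - 183·t - 135

(4·s - 8·t - 9)·(-5·t - 3·s - 3)·(-9·s + 6·t - 5)
= (-20·s·t - 12·s^2 - 12·s + 40·t^2 + 24·s·t + 24·t + 45·t + 27·s + 27)·(-9·s + 6·t - 5)    [distributive law]
= (4·s·t - 12·s^2 + 15·s + 40·t^2 + 69·t + 27)·(-9·s + 6·t - 5)    [combine like terms]
= -36·s^2·t + 24·s·t^2 - 20·s·t + 108·s^3 - 72·s^2·t + 60·s^2 - 135·s^2 + 90·s·t - 75·s - 360·s·t^2 + 240·t^3 - 200·t^2 - 621·s·t + 414·t^2 - 345·t - 243·s + 162·t - 135    [distributive law]
= -108·s^2·t - 336·s·t^2 - 551·s·t + 108·s^3 - 75·s^2 - 318·s + 240·t^3 + 214·t^2 - 183·t - 135    [combine like terms]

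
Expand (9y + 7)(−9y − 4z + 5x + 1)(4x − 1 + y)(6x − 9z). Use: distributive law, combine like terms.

−1674x^2y^2 + 2295xy^2z + 162xy^2 − 243y^2z − 486xy^3 + 729y^3z − 2484x^2yz + 1296xyz^2 + 2082xyz − 72yz^2 + 324y^2z^2 + 1080x^3y − 1356x^2y + 366xy − 549yz − 1932x^2z + 1008xz^2 + 231xz − 252z^2 + 840x^3 − 42x^2 − 42x + 63z

(9y + 7)(−9y − 4z + 5x + 1)(4x − 1 + y)(6x − 9z)
= (−81y^2 − 36yz + 45xy + 9y − 63y − 28z + 35x + 7)(4x − 1 + y)(6x − 9z)    [distributive law]
= (−81y^2 − 36yz + 45xy − 54y − 28z + 35x + 7)(4x − 1 + y)(6x − 9z)    [combine like terms]
= (−324xy^2 + 81y^2 − 81y^3 − 144xyz + 36yz − 36y^2z + 180x^2y − 45xy + 45xy^2 − 216xy + 54y − 54y^2 − 112xz + 28z − 28yz + 140x^2 − 35x + 35xy + 28x − 7 + 7y)(6x − 9z)    [distributive law]
= (−279xy^2 + 27y^2 − 81y^3 − 144xyz + 8yz − 36y^2z + 180x^2y − 226xy + 61y − 112xz + 28z + 140x^2 − 7x − 7)(6x − 9z)    [combine like terms]
= −1674x^2y^2 + 2511xy^2z + 162xy^2 − 243y^2z − 486xy^3 + 729y^3z − 864x^2yz + 1296xyz^2 + 48xyz − 72yz^2 − 216xy^2z + 324y^2z^2 + 1080x^3y − 1620x^2yz − 1356x^2y + 2034xyz + 366xy − 549yz − 672x^2z + 1008xz^2 + 168xz − 252z^2 + 840x^3 − 1260x^2z − 42x^2 + 63xz − 42x + 63z    [distributive law]
= −1674x^2y^2 + 2295xy^2z + 162xy^2 − 243y^2z − 486xy^3 + 729y^3z − 2484x^2yz + 1296xyz^2 + 2082xyz − 72yz^2 + 324y^2z^2 + 1080x^3y − 1356x^2y + 366xy − 549yz − 1932x^2z + 1008xz^2 + 231xz − 252z^2 + 840x^3 − 42x^2 − 42x + 63z    [combine like terms]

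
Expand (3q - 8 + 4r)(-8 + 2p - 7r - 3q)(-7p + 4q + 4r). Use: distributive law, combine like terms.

-42p^2q + 87pq^2 + 287pqr - 168q^2r - 244qr^2 - 36q^3 - 448p + 256q + 256r + 112p^2 - 64pq - 232pr + 96qr + 96r^2 - 56p^2r + 228pr^2 - 112r^3

(3q - 8 + 4r)(-8 + 2p - 7r - 3q)(-7p + 4q + 4r)
= (-24q + 6pq - 21qr - 9q^2 + 64 - 16p + 56r + 24q - 32r + 8pr - 28r^2 - 12qr)(-7p + 4q + 4r)    [distributive law]
= (6pq - 33qr - 9q^2 + 64 - 16p + 24r + 8pr - 28r^2)(-7p + 4q + 4r)    [combine like terms]
= -42p^2q + 24pq^2 + 24pqr + 231pqr - 132q^2r - 132qr^2 + 63pq^2 - 36q^3 - 36q^2r - 448p + 256q + 256r + 112p^2 - 64pq - 64pr - 168pr + 96qr + 96r^2 - 56p^2r + 32pqr + 32pr^2 + 196pr^2 - 112qr^2 - 112r^3    [distributive law]
= -42p^2q + 87pq^2 + 287pqr - 168q^2r - 244qr^2 - 36q^3 - 448p + 256q + 256r + 112p^2 - 64pq - 232pr + 96qr + 96r^2 - 56p^2r + 228pr^2 - 112r^3    [combine like terms]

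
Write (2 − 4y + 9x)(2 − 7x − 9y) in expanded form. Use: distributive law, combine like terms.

4 + 4x − 26y − 53xy + 36y^2 − 63x^2

(2 − 4y + 9x)(2 − 7x − 9y)
= 4 − 14x − 18y − 8y + 28xy + 36y^2 + 18x − 63x^2 − 81xy    [distributive law]
= 4 + 4x − 26y − 53xy + 36y^2 − 63x^2    [combine like terms]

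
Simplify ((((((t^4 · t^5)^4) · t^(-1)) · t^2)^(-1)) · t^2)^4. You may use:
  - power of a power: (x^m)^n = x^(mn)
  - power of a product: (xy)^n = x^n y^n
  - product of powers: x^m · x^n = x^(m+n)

((((((t^4 · t^5)^4) · t^(-1)) · t^2)^(-1)) · t^2)^4
= ((((((t^4 · t^5)^4) · t^(-1)) · t^2)^(-1))^4) · ((t^2)^4)    [power of a product]
= (((((t^4 · t^5)^4) · t^(-1)) · t^2)^(-4)) · ((t^2)^4)    [power of a power]
= (((((t^4 · t^5)^4) · t^(-1))^(-4)) · ((t^2)^(-4))) · ((t^2)^4)    [power of a product]
= (((((t^4 · t^5)^4)^(-4)) · ((t^(-1))^(-4))) · ((t^2)^(-4))) · ((t^2)^4)    [power of a product]
= ((((t^4 · t^5)^(-16)) · ((t^(-1))^(-4))) · ((t^2)^(-4))) · ((t^2)^4)    [power of a power]
= (((((t^4)^(-16)) · ((t^5)^(-16))) · ((t^(-1))^(-4))) · ((t^2)^(-4))) · ((t^2)^4)    [power of a product]
= (((t^(-64) · ((t^5)^(-16))) · ((t^(-1))^(-4))) · ((t^2)^(-4))) · ((t^2)^4)    [power of a power]
= (((t^(-64) · t^(-80)) · ((t^(-1))^(-4))) · ((t^2)^(-4))) · ((t^2)^4)    [power of a power]
= ((t^(-144) · ((t^(-1))^(-4))) · ((t^2)^(-4))) · ((t^2)^4)    [product of powers]
= ((t^(-144) · t^4) · ((t^2)^(-4))) · ((t^2)^4)    [power of a power]
= (t^(-140) · ((t^2)^(-4))) · ((t^2)^4)    [product of powers]
= (t^(-140) · t^(-8)) · ((t^2)^4)    [power of a power]
= t^(-148) · ((t^2)^4)    [product of powers]
= t^(-148) · t^8    [power of a power]
= t^(-140)    [product of powers]

t^(-140)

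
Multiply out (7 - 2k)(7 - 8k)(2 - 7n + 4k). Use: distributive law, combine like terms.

98 - 343n + 56k + 490kn - 248k^2 - 112k^2n + 64k^3

(7 - 2k)(7 - 8k)(2 - 7n + 4k)
= (49 - 56k - 14k + 16k^2)(2 - 7n + 4k)    [distributive law]
= (49 - 70k + 16k^2)(2 - 7n + 4k)    [combine like terms]
= 98 - 343n + 196k - 140k + 490kn - 280k^2 + 32k^2 - 112k^2n + 64k^3    [distributive law]
= 98 - 343n + 56k + 490kn - 248k^2 - 112k^2n + 64k^3    [combine like terms]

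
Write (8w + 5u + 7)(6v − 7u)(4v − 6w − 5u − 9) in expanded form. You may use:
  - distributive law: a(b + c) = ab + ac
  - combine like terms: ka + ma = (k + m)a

192v^2w − 288vw^2 − 644uvw − 684vw + 336uw^2 + 490u^2w + 798uw + 120uv^2 − 290u^2v − 676uv + 175u^3 + 560u^2 + 168v^2 − 378v + 441u

(8w + 5u + 7)(6v − 7u)(4v − 6w − 5u − 9)
= (48vw − 56uw + 30uv − 35u^2 + 42v − 49u)(4v − 6w − 5u − 9)    [distributive law]
= 192v^2w − 288vw^2 − 240uvw − 432vw − 224uvw + 336uw^2 + 280u^2w + 504uw + 120uv^2 − 180uvw − 150u^2v − 270uv − 140u^2v + 210u^2w + 175u^3 + 315u^2 + 168v^2 − 252vw − 210uv − 378v − 196uv + 294uw + 245u^2 + 441u    [distributive law]
= 192v^2w − 288vw^2 − 644uvw − 684vw + 336uw^2 + 490u^2w + 798uw + 120uv^2 − 290u^2v − 676uv + 175u^3 + 560u^2 + 168v^2 − 378v + 441u    [combine like terms]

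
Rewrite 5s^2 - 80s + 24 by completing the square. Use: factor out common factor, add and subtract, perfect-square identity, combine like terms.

5s^2 - 80s + 24
= 5(s^2 - 16s) + 24    [factor out 5 from the s-terms]
= 5(s^2 - 16s + 64 - 64) + 24    [add and subtract 64 inside the bracket]
= 5(s - 8)^2 - 320 + 24    [perfect-square identity]
= 5(s - 8)^2 - 296    [combine constants]

5(s - 8)^2 - 296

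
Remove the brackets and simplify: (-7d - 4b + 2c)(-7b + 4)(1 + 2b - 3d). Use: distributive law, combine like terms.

(-7d - 4b + 2c)(-7b + 4)(1 + 2b - 3d)
= (49bd - 28d + 28b^2 - 16b - 14bc + 8c)(1 + 2b - 3d)    [distributive law]
= 49bd + 98b^2d - 147bd^2 - 28d - 56bd + 84d^2 + 28b^2 + 56b^3 - 84b^2d - 16b - 32b^2 + 48bd - 14bc - 28b^2c + 42bcd + 8c + 16bc - 24cd    [distributive law]
= 41bd + 14b^2d - 147bd^2 - 28d + 84d^2 - 4b^2 + 56b^3 - 16b + 2bc - 28b^2c + 42bcd + 8c - 24cd    [combine like terms]

41bd + 14b^2d - 147bd^2 - 28d + 84d^2 - 4b^2 + 56b^3 - 16b + 2bc - 28b^2c + 42bcd + 8c - 24cd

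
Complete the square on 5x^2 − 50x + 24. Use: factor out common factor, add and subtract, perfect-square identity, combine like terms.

5x^2 − 50x + 24
= 5(x^2 − 10x) + 24    [factor out 5 from the x-terms]
= 5(x^2 − 10x + 25 − 25) + 24    [add and subtract 25 inside the bracket]
= 5(x − 5)^2 − 125 + 24    [perfect-square identity]
= 5(x − 5)^2 − 101    [combine constants]

5(x − 5)^2 − 101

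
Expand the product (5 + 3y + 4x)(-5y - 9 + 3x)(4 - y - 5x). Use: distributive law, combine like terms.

(5 + 3y + 4x)(-5y - 9 + 3x)(4 - y - 5x)
= (-25y - 45 + 15x - 15y^2 - 27y + 9xy - 20xy - 36x + 12x^2)(4 - y - 5x)    [distributive law]
= (-52y - 45 - 21x - 15y^2 - 11xy + 12x^2)(4 - y - 5x)    [combine like terms]
= -208y + 52y^2 + 260xy - 180 + 45y + 225x - 84x + 21xy + 105x^2 - 60y^2 + 15y^3 + 75xy^2 - 44xy + 11xy^2 + 55x^2y + 48x^2 - 12x^2y - 60x^3    [distributive law]
= -163y - 8y^2 + 237xy - 180 + 141x + 153x^2 + 15y^3 + 86xy^2 + 43x^2y - 60x^3    [combine like terms]

-163y - 8y^2 + 237xy - 180 + 141x + 153x^2 + 15y^3 + 86xy^2 + 43x^2y - 60x^3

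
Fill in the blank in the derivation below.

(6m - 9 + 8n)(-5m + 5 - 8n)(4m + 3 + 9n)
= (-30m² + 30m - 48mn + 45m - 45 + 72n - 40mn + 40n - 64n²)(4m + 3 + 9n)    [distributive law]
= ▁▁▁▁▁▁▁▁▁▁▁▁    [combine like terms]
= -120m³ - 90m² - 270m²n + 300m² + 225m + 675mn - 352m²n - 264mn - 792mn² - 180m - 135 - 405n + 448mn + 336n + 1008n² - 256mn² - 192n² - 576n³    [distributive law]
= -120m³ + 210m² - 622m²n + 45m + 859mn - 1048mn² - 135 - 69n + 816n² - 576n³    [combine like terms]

Applying combine like terms to the line above:

(-30m² + 75m - 88mn - 45 + 112n - 64n²)(4m + 3 + 9n)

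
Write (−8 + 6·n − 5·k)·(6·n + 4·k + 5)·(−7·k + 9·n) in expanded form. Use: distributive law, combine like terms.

−387·k·n − 162·n^2 + 399·k^2 + 280·k − 360·n − 306·k·n^2 + 324·n^3 − 138·k^2·n + 140·k^3

(−8 + 6·n − 5·k)·(6·n + 4·k + 5)·(−7·k + 9·n)
= (−48·n − 32·k − 40 + 36·n^2 + 24·k·n + 30·n − 30·k·n − 20·k^2 − 25·k)·(−7·k + 9·n)    [distributive law]
= (−18·n − 57·k − 40 + 36·n^2 − 6·k·n − 20·k^2)·(−7·k + 9·n)    [combine like terms]
= 126·k·n − 162·n^2 + 399·k^2 − 513·k·n + 280·k − 360·n − 252·k·n^2 + 324·n^3 + 42·k^2·n − 54·k·n^2 + 140·k^3 − 180·k^2·n    [distributive law]
= −387·k·n − 162·n^2 + 399·k^2 + 280·k − 360·n − 306·k·n^2 + 324·n^3 − 138·k^2·n + 140·k^3    [combine like terms]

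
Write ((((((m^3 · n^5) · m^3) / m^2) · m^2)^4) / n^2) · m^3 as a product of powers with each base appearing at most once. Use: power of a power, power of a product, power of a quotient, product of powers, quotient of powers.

m^27·n^18

((((((m^3 · n^5) · m^3) / m^2) · m^2)^4) / n^2) · m^3
= ((((((m^3 · n^5) · m^3) / m^2)^4) · ((m^2)^4)) / n^2) · m^3    [power of a product]
= ((((((m^3 · n^5) · m^3)^4) / ((m^2)^4)) · ((m^2)^4)) / n^2) · m^3    [power of a quotient]
= ((((((m^3 · n^5)^4) · ((m^3)^4)) / ((m^2)^4)) · ((m^2)^4)) / n^2) · m^3    [power of a product]
= (((((((m^3)^4) · ((n^5)^4)) · ((m^3)^4)) / ((m^2)^4)) · ((m^2)^4)) / n^2) · m^3    [power of a product]
= (((((m^12 · ((n^5)^4)) · ((m^3)^4)) / ((m^2)^4)) · ((m^2)^4)) / n^2) · m^3    [power of a power]
= (((((m^12 · n^20) · ((m^3)^4)) / ((m^2)^4)) · ((m^2)^4)) / n^2) · m^3    [power of a power]
= (((((m^12 · n^20) · m^12) / ((m^2)^4)) · ((m^2)^4)) / n^2) · m^3    [power of a power]
= (((((m^12 · n^20) · m^12) / m^8) · ((m^2)^4)) / n^2) · m^3    [power of a power]
= (((((m^12 · n^20) · m^12) / m^8) · m^8) / n^2) · m^3    [power of a power]
= m^27·n^18    [quotient of powers; product of powers]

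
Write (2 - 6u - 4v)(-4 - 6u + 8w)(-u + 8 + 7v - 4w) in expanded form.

104u - 64 + 72v + 160w + 276u^2 + 260uv - 448uw - 208vw - 64w^2 - 36u^3 + 228u^2v - 96u^2w - 400uvw + 192uw^2 + 112v^2 + 168uv^2 - 224v^2w + 128vw^2

(2 - 6u - 4v)(-4 - 6u + 8w)(-u + 8 + 7v - 4w)
= (-8 - 12u + 16w + 24u + 36u^2 - 48uw + 16v + 24uv - 32vw)(-u + 8 + 7v - 4w)    [distributive law]
= (-8 + 12u + 16w + 36u^2 - 48uw + 16v + 24uv - 32vw)(-u + 8 + 7v - 4w)    [combine like terms]
= 8u - 64 - 56v + 32w - 12u^2 + 96u + 84uv - 48uw - 16uw + 128w + 112vw - 64w^2 - 36u^3 + 288u^2 + 252u^2v - 144u^2w + 48u^2w - 384uw - 336uvw + 192uw^2 - 16uv + 128v + 112v^2 - 64vw - 24u^2v + 192uv + 168uv^2 - 96uvw + 32uvw - 256vw - 224v^2w + 128vw^2    [distributive law]
= 104u - 64 + 72v + 160w + 276u^2 + 260uv - 448uw - 208vw - 64w^2 - 36u^3 + 228u^2v - 96u^2w - 400uvw + 192uw^2 + 112v^2 + 168uv^2 - 224v^2w + 128vw^2    [combine like terms]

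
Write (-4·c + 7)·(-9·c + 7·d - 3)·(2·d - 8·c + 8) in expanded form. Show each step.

296·c^2·d - 288·c^3 + 696·c^2 - 56·c·d^2 - 718·c·d - 240·c + 98·d^2 + 350·d - 168

(-4·c + 7)·(-9·c + 7·d - 3)·(2·d - 8·c + 8)
= (36·c^2 - 28·c·d + 12·c - 63·c + 49·d - 21)·(2·d - 8·c + 8)    [distributive law]
= (36·c^2 - 28·c·d - 51·c + 49·d - 21)·(2·d - 8·c + 8)    [combine like terms]
= 72·c^2·d - 288·c^3 + 288·c^2 - 56·c·d^2 + 224·c^2·d - 224·c·d - 102·c·d + 408·c^2 - 408·c + 98·d^2 - 392·c·d + 392·d - 42·d + 168·c - 168    [distributive law]
= 296·c^2·d - 288·c^3 + 696·c^2 - 56·c·d^2 - 718·c·d - 240·c + 98·d^2 + 350·d - 168    [combine like terms]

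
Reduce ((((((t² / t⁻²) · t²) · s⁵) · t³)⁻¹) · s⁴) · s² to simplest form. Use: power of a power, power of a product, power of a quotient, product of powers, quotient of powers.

st⁻⁹

((((((t² / t⁻²) · t²) · s⁵) · t³)⁻¹) · s⁴) · s²
= ((((((t² / t⁻²) · t²) · s⁵)⁻¹) · ((t³)⁻¹)) · s⁴) · s²    [power of a product]
= ((((((t² / t⁻²) · t²)⁻¹) · ((s⁵)⁻¹)) · ((t³)⁻¹)) · s⁴) · s²    [power of a product]
= ((((((t² / t⁻²)⁻¹) · ((t²)⁻¹)) · ((s⁵)⁻¹)) · ((t³)⁻¹)) · s⁴) · s²    [power of a product]
= (((((((t²)⁻¹) / ((t⁻²)⁻¹)) · ((t²)⁻¹)) · ((s⁵)⁻¹)) · ((t³)⁻¹)) · s⁴) · s²    [power of a quotient]
= (((((t⁻² / ((t⁻²)⁻¹)) · ((t²)⁻¹)) · ((s⁵)⁻¹)) · ((t³)⁻¹)) · s⁴) · s²    [power of a power]
= (((((t⁻² / t²) · ((t²)⁻¹)) · ((s⁵)⁻¹)) · ((t³)⁻¹)) · s⁴) · s²    [power of a power]
= ((((t⁻⁴ · ((t²)⁻¹)) · ((s⁵)⁻¹)) · ((t³)⁻¹)) · s⁴) · s²    [quotient of powers]
= ((((t⁻⁴ · t⁻²) · ((s⁵)⁻¹)) · ((t³)⁻¹)) · s⁴) · s²    [power of a power]
= (((t⁻⁶ · ((s⁵)⁻¹)) · ((t³)⁻¹)) · s⁴) · s²    [product of powers]
= (((t⁻⁶ · s⁻⁵) · ((t³)⁻¹)) · s⁴) · s²    [power of a power]
= (((t⁻⁶ · s⁻⁵) · t⁻³) · s⁴) · s²    [power of a power]
= st⁻⁹    [product of powers]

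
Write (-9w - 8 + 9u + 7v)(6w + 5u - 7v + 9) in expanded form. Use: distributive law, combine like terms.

(-9w - 8 + 9u + 7v)(6w + 5u - 7v + 9)
= -54w^2 - 45uw + 63vw - 81w - 48w - 40u + 56v - 72 + 54uw + 45u^2 - 63uv + 81u + 42vw + 35uv - 49v^2 + 63v    [distributive law]
= -54w^2 + 9uw + 105vw - 129w + 41u + 119v - 72 + 45u^2 - 28uv - 49v^2    [combine like terms]

-54w^2 + 9uw + 105vw - 129w + 41u + 119v - 72 + 45u^2 - 28uv - 49v^2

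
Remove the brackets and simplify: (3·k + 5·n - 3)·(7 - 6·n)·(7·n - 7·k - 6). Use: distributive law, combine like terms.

(3·k + 5·n - 3)·(7 - 6·n)·(7·n - 7·k - 6)
= (21·k - 18·k·n + 35·n - 30·n² - 21 + 18·n)·(7·n - 7·k - 6)    [distributive law]
= (21·k - 18·k·n + 53·n - 30·n² - 21)·(7·n - 7·k - 6)    [combine like terms]
= 147·k·n - 147·k² - 126·k - 126·k·n² + 126·k²·n + 108·k·n + 371·n² - 371·k·n - 318·n - 210·n³ + 210·k·n² + 180·n² - 147·n + 147·k + 126    [distributive law]
= -116·k·n - 147·k² + 21·k + 84·k·n² + 126·k²·n + 551·n² - 465·n - 210·n³ + 126    [combine like terms]

-116·k·n - 147·k² + 21·k + 84·k·n² + 126·k²·n + 551·n² - 465·n - 210·n³ + 126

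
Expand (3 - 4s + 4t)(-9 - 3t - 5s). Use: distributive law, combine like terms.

-27 - 45t + 21s - 8st + 20s^2 - 12t^2

(3 - 4s + 4t)(-9 - 3t - 5s)
= -27 - 9t - 15s + 36s + 12st + 20s^2 - 36t - 12t^2 - 20st    [distributive law]
= -27 - 45t + 21s - 8st + 20s^2 - 12t^2    [combine like terms]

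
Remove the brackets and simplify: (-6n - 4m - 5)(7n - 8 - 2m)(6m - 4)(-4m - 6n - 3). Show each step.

1584m²n² + 1512mn³ - 768mn² - 1008n³ - 192n² - 1600m²n - 650mn + 1116n + 96m³n - 1024m³ - 948m² + 424m - 192m⁴ + 480

(-6n - 4m - 5)(7n - 8 - 2m)(6m - 4)(-4m - 6n - 3)
= (-42n² + 48n + 12mn - 28mn + 32m + 8m² - 35n + 40 + 10m)(6m - 4)(-4m - 6n - 3)    [distributive law]
= (-42n² + 13n - 16mn + 42m + 8m² + 40)(6m - 4)(-4m - 6n - 3)    [combine like terms]
= (-252mn² + 168n² + 78mn - 52n - 96m²n + 64mn + 252m² - 168m + 48m³ - 32m² + 240m - 160)(-4m - 6n - 3)    [distributive law]
= (-252mn² + 168n² + 142mn - 52n - 96m²n + 220m² + 72m + 48m³ - 160)(-4m - 6n - 3)    [combine like terms]
= 1008m²n² + 1512mn³ + 756mn² - 672mn² - 1008n³ - 504n² - 568m²n - 852mn² - 426mn + 208mn + 312n² + 156n + 384m³n + 576m²n² + 288m²n - 880m³ - 1320m²n - 660m² - 288m² - 432mn - 216m - 192m⁴ - 288m³n - 144m³ + 640m + 960n + 480    [distributive law]
= 1584m²n² + 1512mn³ - 768mn² - 1008n³ - 192n² - 1600m²n - 650mn + 1116n + 96m³n - 1024m³ - 948m² + 424m - 192m⁴ + 480    [combine like terms]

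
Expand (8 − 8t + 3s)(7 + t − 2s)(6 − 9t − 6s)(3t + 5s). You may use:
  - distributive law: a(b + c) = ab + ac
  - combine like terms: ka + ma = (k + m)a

(8 − 8t + 3s)(7 + t − 2s)(6 − 9t − 6s)(3t + 5s)
= (56 + 8t − 16s − 56t − 8t^2 + 16st + 21s + 3st − 6s^2)(6 − 9t − 6s)(3t + 5s)    [distributive law]
= (56 − 48t + 5s − 8t^2 + 19st − 6s^2)(6 − 9t − 6s)(3t + 5s)    [combine like terms]
= (336 − 504t − 336s − 288t + 432t^2 + 288st + 30s − 45st − 30s^2 − 48t^2 + 72t^3 + 48st^2 + 114st − 171st^2 − 114s^2t − 36s^2 + 54s^2t + 36s^3)(3t + 5s)    [distributive law]
= (336 − 792t − 306s + 384t^2 + 357st − 66s^2 + 72t^3 − 123st^2 − 60s^2t + 36s^3)(3t + 5s)    [combine like terms]
= 1008t + 1680s − 2376t^2 − 3960st − 918st − 1530s^2 + 1152t^3 + 1920st^2 + 1071st^2 + 1785s^2t − 198s^2t − 330s^3 + 216t^4 + 360st^3 − 369st^3 − 615s^2t^2 − 180s^2t^2 − 300s^3t + 108s^3t + 180s^4    [distributive law]
= 1008t + 1680s − 2376t^2 − 4878st − 1530s^2 + 1152t^3 + 2991st^2 + 1587s^2t − 330s^3 + 216t^4 − 9st^3 − 795s^2t^2 − 192s^3t + 180s^4    [combine like terms]

1008t + 1680s − 2376t^2 − 4878st − 1530s^2 + 1152t^3 + 2991st^2 + 1587s^2t − 330s^3 + 216t^4 − 9st^3 − 795s^2t^2 − 192s^3t + 180s^4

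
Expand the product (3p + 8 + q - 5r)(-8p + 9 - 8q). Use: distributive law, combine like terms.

-24p^2 - 37p - 32pq + 72 - 55q - 8q^2 + 40pr - 45r + 40qr

(3p + 8 + q - 5r)(-8p + 9 - 8q)
= -24p^2 + 27p - 24pq - 64p + 72 - 64q - 8pq + 9q - 8q^2 + 40pr - 45r + 40qr    [distributive law]
= -24p^2 - 37p - 32pq + 72 - 55q - 8q^2 + 40pr - 45r + 40qr    [combine like terms]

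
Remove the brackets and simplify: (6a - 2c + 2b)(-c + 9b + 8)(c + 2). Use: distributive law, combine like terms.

-6ac^2 + 36ac + 54abc + 108ab + 96a + 2c^3 - 12c^2 - 20bc^2 - 24bc - 32c + 18b^2c + 36b^2 + 32b

(6a - 2c + 2b)(-c + 9b + 8)(c + 2)
= (-6ac + 54ab + 48a + 2c^2 - 18bc - 16c - 2bc + 18b^2 + 16b)(c + 2)    [distributive law]
= (-6ac + 54ab + 48a + 2c^2 - 20bc - 16c + 18b^2 + 16b)(c + 2)    [combine like terms]
= -6ac^2 - 12ac + 54abc + 108ab + 48ac + 96a + 2c^3 + 4c^2 - 20bc^2 - 40bc - 16c^2 - 32c + 18b^2c + 36b^2 + 16bc + 32b    [distributive law]
= -6ac^2 + 36ac + 54abc + 108ab + 96a + 2c^3 - 12c^2 - 20bc^2 - 24bc - 32c + 18b^2c + 36b^2 + 32b    [combine like terms]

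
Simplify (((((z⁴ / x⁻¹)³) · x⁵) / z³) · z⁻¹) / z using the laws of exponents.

(((((z⁴ / x⁻¹)³) · x⁵) / z³) · z⁻¹) / z
= ((((((z⁴)³) / ((x⁻¹)³)) · x⁵) / z³) · z⁻¹) / z    [power of a quotient]
= ((((z¹² / ((x⁻¹)³)) · x⁵) / z³) · z⁻¹) / z    [power of a power]
= ((((z¹² / x⁻³) · x⁵) / z³) · z⁻¹) / z    [power of a power]
= x⁸·z⁷    [quotient of powers; product of powers]

x⁸·z⁷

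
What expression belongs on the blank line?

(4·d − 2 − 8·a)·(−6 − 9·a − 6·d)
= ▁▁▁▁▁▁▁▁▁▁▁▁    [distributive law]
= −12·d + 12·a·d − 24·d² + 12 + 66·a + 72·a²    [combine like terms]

By distributive law:

−24·d − 36·a·d − 24·d² + 12 + 18·a + 12·d + 48·a + 72·a² + 48·a·d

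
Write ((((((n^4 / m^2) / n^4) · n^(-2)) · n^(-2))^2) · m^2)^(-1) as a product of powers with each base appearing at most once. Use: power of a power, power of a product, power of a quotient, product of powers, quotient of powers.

((((((n^4 / m^2) / n^4) · n^(-2)) · n^(-2))^2) · m^2)^(-1)
= ((((((n^4 / m^2) / n^4) · n^(-2)) · n^(-2))^2)^(-1)) · ((m^2)^(-1))    [power of a product]
= (((((n^4 / m^2) / n^4) · n^(-2)) · n^(-2))^(-2)) · ((m^2)^(-1))    [power of a power]
= (((((n^4 / m^2) / n^4) · n^(-2))^(-2)) · ((n^(-2))^(-2))) · ((m^2)^(-1))    [power of a product]
= (((((n^4 / m^2) / n^4)^(-2)) · ((n^(-2))^(-2))) · ((n^(-2))^(-2))) · ((m^2)^(-1))    [power of a product]
= (((((n^4 / m^2)^(-2)) / ((n^4)^(-2))) · ((n^(-2))^(-2))) · ((n^(-2))^(-2))) · ((m^2)^(-1))    [power of a quotient]
= ((((((n^4)^(-2)) / ((m^2)^(-2))) / ((n^4)^(-2))) · ((n^(-2))^(-2))) · ((n^(-2))^(-2))) · ((m^2)^(-1))    [power of a quotient]
= ((((n^(-8) / ((m^2)^(-2))) / ((n^4)^(-2))) · ((n^(-2))^(-2))) · ((n^(-2))^(-2))) · ((m^2)^(-1))    [power of a power]
= ((((n^(-8) / m^(-4)) / ((n^4)^(-2))) · ((n^(-2))^(-2))) · ((n^(-2))^(-2))) · ((m^2)^(-1))    [power of a power]
= ((((n^(-8) / m^(-4)) / n^(-8)) · ((n^(-2))^(-2))) · ((n^(-2))^(-2))) · ((m^2)^(-1))    [power of a power]
= ((((n^(-8) / m^(-4)) / n^(-8)) · n^4) · ((n^(-2))^(-2))) · ((m^2)^(-1))    [power of a power]
= ((((n^(-8) / m^(-4)) / n^(-8)) · n^4) · n^4) · ((m^2)^(-1))    [power of a power]
= ((((n^(-8) / m^(-4)) / n^(-8)) · n^4) · n^4) · m^(-2)    [power of a power]
= m^2·n^8    [quotient of powers; product of powers]

m^2·n^8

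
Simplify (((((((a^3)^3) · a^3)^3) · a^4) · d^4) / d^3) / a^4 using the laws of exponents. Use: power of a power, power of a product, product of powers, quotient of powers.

(((((((a^3)^3) · a^3)^3) · a^4) · d^4) / d^3) / a^4
= (((((((a^3)^3)^3) · ((a^3)^3)) · a^4) · d^4) / d^3) / a^4    [power of a product]
= ((((((a^3)^9) · ((a^3)^3)) · a^4) · d^4) / d^3) / a^4    [power of a power]
= ((((a^27 · ((a^3)^3)) · a^4) · d^4) / d^3) / a^4    [power of a power]
= ((((a^27 · a^9) · a^4) · d^4) / d^3) / a^4    [power of a power]
= (((a^36 · a^4) · d^4) / d^3) / a^4    [product of powers]
= ((a^40 · d^4) / d^3) / a^4    [product of powers]
= a^36d    [quotient of powers]

a^36d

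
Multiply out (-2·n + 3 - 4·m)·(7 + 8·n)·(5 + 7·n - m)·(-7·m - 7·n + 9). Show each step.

-3546·m·n - 1469·n^2 + 1038·n + 760·m·n^2 - 938·n^3 + 2654·m^2·n + 2240·m·n^3 + 784·n^4 + 1232·m^2·n^2 - 2184·m + 945 + 1379·m^2 - 196·m^3 - 224·m^3·n

(-2·n + 3 - 4·m)·(7 + 8·n)·(5 + 7·n - m)·(-7·m - 7·n + 9)
= (-14·n - 16·n^2 + 21 + 24·n - 28·m - 32·m·n)·(5 + 7·n - m)·(-7·m - 7·n + 9)    [distributive law]
= (10·n - 16·n^2 + 21 - 28·m - 32·m·n)·(5 + 7·n - m)·(-7·m - 7·n + 9)    [combine like terms]
= (50·n + 70·n^2 - 10·m·n - 80·n^2 - 112·n^3 + 16·m·n^2 + 105 + 147·n - 21·m - 140·m - 196·m·n + 28·m^2 - 160·m·n - 224·m·n^2 + 32·m^2·n)·(-7·m - 7·n + 9)    [distributive law]
= (197·n - 10·n^2 - 366·m·n - 112·n^3 - 208·m·n^2 + 105 - 161·m + 28·m^2 + 32·m^2·n)·(-7·m - 7·n + 9)    [combine like terms]
= -1379·m·n - 1379·n^2 + 1773·n + 70·m·n^2 + 70·n^3 - 90·n^2 + 2562·m^2·n + 2562·m·n^2 - 3294·m·n + 784·m·n^3 + 784·n^4 - 1008·n^3 + 1456·m^2·n^2 + 1456·m·n^3 - 1872·m·n^2 - 735·m - 735·n + 945 + 1127·m^2 + 1127·m·n - 1449·m - 196·m^3 - 196·m^2·n + 252·m^2 - 224·m^3·n - 224·m^2·n^2 + 288·m^2·n    [distributive law]
= -3546·m·n - 1469·n^2 + 1038·n + 760·m·n^2 - 938·n^3 + 2654·m^2·n + 2240·m·n^3 + 784·n^4 + 1232·m^2·n^2 - 2184·m + 945 + 1379·m^2 - 196·m^3 - 224·m^3·n    [combine like terms]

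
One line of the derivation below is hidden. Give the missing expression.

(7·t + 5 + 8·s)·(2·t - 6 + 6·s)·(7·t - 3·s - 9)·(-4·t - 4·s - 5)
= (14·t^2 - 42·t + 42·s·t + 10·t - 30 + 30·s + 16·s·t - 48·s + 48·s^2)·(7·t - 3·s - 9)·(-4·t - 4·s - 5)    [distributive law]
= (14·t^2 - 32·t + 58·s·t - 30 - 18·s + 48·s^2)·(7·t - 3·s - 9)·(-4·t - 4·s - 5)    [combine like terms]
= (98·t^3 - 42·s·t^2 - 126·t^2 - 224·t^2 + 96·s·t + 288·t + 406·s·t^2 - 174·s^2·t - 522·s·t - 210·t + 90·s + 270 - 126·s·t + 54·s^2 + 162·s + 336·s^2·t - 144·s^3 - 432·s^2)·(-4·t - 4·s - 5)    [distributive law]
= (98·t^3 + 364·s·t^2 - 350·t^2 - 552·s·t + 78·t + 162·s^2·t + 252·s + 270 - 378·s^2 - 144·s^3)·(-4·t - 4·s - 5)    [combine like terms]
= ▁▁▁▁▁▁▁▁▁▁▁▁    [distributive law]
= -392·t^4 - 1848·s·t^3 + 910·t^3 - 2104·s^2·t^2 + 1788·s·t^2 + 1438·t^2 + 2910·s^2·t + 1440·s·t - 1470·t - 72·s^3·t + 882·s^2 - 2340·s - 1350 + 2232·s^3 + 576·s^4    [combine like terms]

Applying distributive law to the line above:

-392·t^4 - 392·s·t^3 - 490·t^3 - 1456·s·t^3 - 1456·s^2·t^2 - 1820·s·t^2 + 1400·t^3 + 1400·s·t^2 + 1750·t^2 + 2208·s·t^2 + 2208·s^2·t + 2760·s·t - 312·t^2 - 312·s·t - 390·t - 648·s^2·t^2 - 648·s^3·t - 810·s^2·t - 1008·s·t - 1008·s^2 - 1260·s - 1080·t - 1080·s - 1350 + 1512·s^2·t + 1512·s^3 + 1890·s^2 + 576·s^3·t + 576·s^4 + 720·s^3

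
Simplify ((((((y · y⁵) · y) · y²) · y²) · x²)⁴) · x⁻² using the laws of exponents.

x⁶y⁴⁴

((((((y · y⁵) · y) · y²) · y²) · x²)⁴) · x⁻²
= ((((((y · y⁵) · y) · y²) · y²)⁴) · ((x²)⁴)) · x⁻²    [power of a product]
= ((((((y · y⁵) · y) · y²)⁴) · ((y²)⁴)) · ((x²)⁴)) · x⁻²    [power of a product]
= ((((((y · y⁵) · y)⁴) · ((y²)⁴)) · ((y²)⁴)) · ((x²)⁴)) · x⁻²    [power of a product]
= ((((((y · y⁵)⁴) · (y⁴)) · ((y²)⁴)) · ((y²)⁴)) · ((x²)⁴)) · x⁻²    [power of a product]
= ((((((y⁴) · ((y⁵)⁴)) · (y⁴)) · ((y²)⁴)) · ((y²)⁴)) · ((x²)⁴)) · x⁻²    [power of a product]
= (((((y⁴ · y²⁰) · (y⁴)) · ((y²)⁴)) · ((y²)⁴)) · ((x²)⁴)) · x⁻²    [power of a power]
= ((((y²⁴ · (y⁴)) · ((y²)⁴)) · ((y²)⁴)) · ((x²)⁴)) · x⁻²    [product of powers]
= (((y²⁸ · ((y²)⁴)) · ((y²)⁴)) · ((x²)⁴)) · x⁻²    [product of powers]
= (((y²⁸ · y⁸) · ((y²)⁴)) · ((x²)⁴)) · x⁻²    [power of a power]
= ((y³⁶ · ((y²)⁴)) · ((x²)⁴)) · x⁻²    [product of powers]
= ((y³⁶ · y⁸) · ((x²)⁴)) · x⁻²    [power of a power]
= (y⁴⁴ · ((x²)⁴)) · x⁻²    [product of powers]
= (y⁴⁴ · x⁸) · x⁻²    [power of a power]
= x⁶y⁴⁴    [product of powers]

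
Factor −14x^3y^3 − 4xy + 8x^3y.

−14x^3y^3 − 4xy + 8x^3y
= 2(−7x^3y^3 − 2xy + 4x^3y)    [factor out 2]
= 2xy(−7x^2y^2 − 2 + 4x^2)    [factor out xy]

2xy(−7x^2y^2 − 2 + 4x^2)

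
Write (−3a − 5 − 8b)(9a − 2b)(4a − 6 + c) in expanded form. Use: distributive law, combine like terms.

−108a^3 − 18a^2 − 27a^2c − 264a^2b + 436ab − 66abc + 270a − 45ac − 60b + 10bc + 64ab^2 − 96b^2 + 16b^2c

(−3a − 5 − 8b)(9a − 2b)(4a − 6 + c)
= (−27a^2 + 6ab − 45a + 10b − 72ab + 16b^2)(4a − 6 + c)    [distributive law]
= (−27a^2 − 66ab − 45a + 10b + 16b^2)(4a − 6 + c)    [combine like terms]
= −108a^3 + 162a^2 − 27a^2c − 264a^2b + 396ab − 66abc − 180a^2 + 270a − 45ac + 40ab − 60b + 10bc + 64ab^2 − 96b^2 + 16b^2c    [distributive law]
= −108a^3 − 18a^2 − 27a^2c − 264a^2b + 436ab − 66abc + 270a − 45ac − 60b + 10bc + 64ab^2 − 96b^2 + 16b^2c    [combine like terms]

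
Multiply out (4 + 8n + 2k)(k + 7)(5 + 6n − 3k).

(4 + 8n + 2k)(k + 7)(5 + 6n − 3k)
= (4k + 28 + 8kn + 56n + 2k^2 + 14k)(5 + 6n − 3k)    [distributive law]
= (18k + 28 + 8kn + 56n + 2k^2)(5 + 6n − 3k)    [combine like terms]
= 90k + 108kn − 54k^2 + 140 + 168n − 84k + 40kn + 48kn^2 − 24k^2n + 280n + 336n^2 − 168kn + 10k^2 + 12k^2n − 6k^3    [distributive law]
= 6k − 20kn − 44k^2 + 140 + 448n + 48kn^2 − 12k^2n + 336n^2 − 6k^3    [combine like terms]

6k − 20kn − 44k^2 + 140 + 448n + 48kn^2 − 12k^2n + 336n^2 − 6k^3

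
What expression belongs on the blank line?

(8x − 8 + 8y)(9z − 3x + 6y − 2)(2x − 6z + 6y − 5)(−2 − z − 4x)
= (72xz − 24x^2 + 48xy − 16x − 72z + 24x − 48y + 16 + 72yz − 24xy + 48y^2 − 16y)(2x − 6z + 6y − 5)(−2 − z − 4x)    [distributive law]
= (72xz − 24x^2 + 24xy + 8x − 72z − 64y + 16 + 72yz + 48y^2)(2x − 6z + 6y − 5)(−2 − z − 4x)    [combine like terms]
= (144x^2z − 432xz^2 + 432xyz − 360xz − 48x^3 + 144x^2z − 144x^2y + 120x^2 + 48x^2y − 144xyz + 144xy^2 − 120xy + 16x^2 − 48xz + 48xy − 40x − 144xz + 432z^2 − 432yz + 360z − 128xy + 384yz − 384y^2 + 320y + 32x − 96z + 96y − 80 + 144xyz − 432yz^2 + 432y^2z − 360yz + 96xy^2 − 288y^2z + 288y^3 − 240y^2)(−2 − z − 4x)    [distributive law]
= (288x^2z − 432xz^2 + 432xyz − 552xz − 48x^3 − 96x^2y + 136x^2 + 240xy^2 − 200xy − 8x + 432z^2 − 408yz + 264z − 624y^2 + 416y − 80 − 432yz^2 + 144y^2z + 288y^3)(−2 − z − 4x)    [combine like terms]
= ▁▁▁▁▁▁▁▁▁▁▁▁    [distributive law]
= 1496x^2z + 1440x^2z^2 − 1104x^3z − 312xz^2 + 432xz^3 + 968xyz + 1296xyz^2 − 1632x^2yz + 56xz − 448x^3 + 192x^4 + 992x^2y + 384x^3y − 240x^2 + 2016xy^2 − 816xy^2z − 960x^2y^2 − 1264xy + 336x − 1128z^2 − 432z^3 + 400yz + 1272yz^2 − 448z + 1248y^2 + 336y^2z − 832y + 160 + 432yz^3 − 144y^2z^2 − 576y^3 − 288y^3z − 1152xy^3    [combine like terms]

Applying distributive law to the line above:

−576x^2z − 288x^2z^2 − 1152x^3z + 864xz^2 + 432xz^3 + 1728x^2z^2 − 864xyz − 432xyz^2 − 1728x^2yz + 1104xz + 552xz^2 + 2208x^2z + 96x^3 + 48x^3z + 192x^4 + 192x^2y + 96x^2yz + 384x^3y − 272x^2 − 136x^2z − 544x^3 − 480xy^2 − 240xy^2z − 960x^2y^2 + 400xy + 200xyz + 800x^2y + 16x + 8xz + 32x^2 − 864z^2 − 432z^3 − 1728xz^2 + 816yz + 408yz^2 + 1632xyz − 528z − 264z^2 − 1056xz + 1248y^2 + 624y^2z + 2496xy^2 − 832y − 416yz − 1664xy + 160 + 80z + 320x + 864yz^2 + 432yz^3 + 1728xyz^2 − 288y^2z − 144y^2z^2 − 576xy^2z − 576y^3 − 288y^3z − 1152xy^3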